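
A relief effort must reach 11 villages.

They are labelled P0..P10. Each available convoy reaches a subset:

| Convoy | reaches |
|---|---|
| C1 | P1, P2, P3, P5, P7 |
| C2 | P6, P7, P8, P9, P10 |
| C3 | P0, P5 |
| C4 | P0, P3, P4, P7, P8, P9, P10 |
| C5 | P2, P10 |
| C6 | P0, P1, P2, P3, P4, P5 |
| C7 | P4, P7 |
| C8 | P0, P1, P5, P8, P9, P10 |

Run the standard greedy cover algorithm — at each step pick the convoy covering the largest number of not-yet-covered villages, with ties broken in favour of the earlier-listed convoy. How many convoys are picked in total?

3

Greedy: pick C4 (covers 7 new) → pick C1 (covers 3 new) → pick C2 (covers 1 new). Total picks: 3.
(The true minimum cover uses only 2 convoys, so greedy is not optimal here.)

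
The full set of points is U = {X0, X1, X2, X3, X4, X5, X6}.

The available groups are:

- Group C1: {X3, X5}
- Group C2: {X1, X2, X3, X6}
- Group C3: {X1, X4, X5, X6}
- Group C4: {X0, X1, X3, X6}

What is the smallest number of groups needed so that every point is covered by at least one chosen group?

3

Take {C2, C3, C4}. Their union is {X0, X1, X2, X3, X4, X5, X6}, which is all 7 points.
Only C4 contains X0, so C4 is forced; the remaining 3 points need at least 2 more groups (each remaining group adds at most 2) — so at least 3 groups are needed, and 3 is optimal.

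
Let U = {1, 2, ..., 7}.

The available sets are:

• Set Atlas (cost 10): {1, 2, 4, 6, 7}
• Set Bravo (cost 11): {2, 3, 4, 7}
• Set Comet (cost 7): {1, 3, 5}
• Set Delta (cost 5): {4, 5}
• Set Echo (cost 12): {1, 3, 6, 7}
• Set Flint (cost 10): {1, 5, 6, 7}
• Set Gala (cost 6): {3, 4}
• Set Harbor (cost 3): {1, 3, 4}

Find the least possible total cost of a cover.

Atlas, Comet together cover every element (Atlas ∪ Comet = {1, 2, 3, 4, 5, 6, 7}); total cost 10 + 7 = 17.
The greedy pick Harbor, Atlas, Delta costs 18; no covering selection beats 17.

17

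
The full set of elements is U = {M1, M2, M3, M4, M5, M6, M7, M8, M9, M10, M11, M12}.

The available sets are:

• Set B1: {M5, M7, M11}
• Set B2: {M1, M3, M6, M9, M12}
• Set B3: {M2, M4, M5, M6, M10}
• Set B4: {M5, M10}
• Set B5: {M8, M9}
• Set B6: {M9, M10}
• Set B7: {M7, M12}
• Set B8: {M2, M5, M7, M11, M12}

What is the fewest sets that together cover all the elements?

4

Take {B1, B2, B3, B5}. Their union is {M1, M2, M3, M4, M5, M6, M7, M8, M9, M10, M11, M12}, which is all 12 elements.
No 3 of the 8 sets cover everything (all 56 combinations miss at least one element), so 4 is optimal.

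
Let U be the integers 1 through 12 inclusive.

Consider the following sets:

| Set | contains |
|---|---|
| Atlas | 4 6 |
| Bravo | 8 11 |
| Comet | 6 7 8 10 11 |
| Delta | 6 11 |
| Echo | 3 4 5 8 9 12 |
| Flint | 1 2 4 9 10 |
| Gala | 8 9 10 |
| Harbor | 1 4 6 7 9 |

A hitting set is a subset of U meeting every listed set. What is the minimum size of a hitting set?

3

Take H = {4, 6, 8}. Each listed set contains at least one of these, so H is a hitting set of size 3.
No choice of 2 items meets every set, so 3 is the minimum.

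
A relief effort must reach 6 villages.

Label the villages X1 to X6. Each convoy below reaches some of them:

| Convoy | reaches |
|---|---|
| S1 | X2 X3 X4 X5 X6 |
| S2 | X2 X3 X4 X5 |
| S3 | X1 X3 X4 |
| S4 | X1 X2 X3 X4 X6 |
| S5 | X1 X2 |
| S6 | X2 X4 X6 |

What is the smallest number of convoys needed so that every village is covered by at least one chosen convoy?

S2 and S4 together: S2 ∪ S4 = {X1, X2, X3, X4, X5, X6} — every village is covered.
No single convoy has all 6 villages (the largest, S1, has 5), so 2 is optimal.

2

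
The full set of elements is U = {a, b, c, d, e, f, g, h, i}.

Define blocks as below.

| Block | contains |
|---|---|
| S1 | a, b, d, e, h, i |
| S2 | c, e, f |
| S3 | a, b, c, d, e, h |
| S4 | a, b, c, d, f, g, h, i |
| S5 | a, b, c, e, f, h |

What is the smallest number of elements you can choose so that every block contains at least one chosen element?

2

Take T = {b, c}. Each listed block contains at least one of these, so T is a hitting set of size 2.
No single element lies in every block, so at least 2 are needed and 2 is optimal.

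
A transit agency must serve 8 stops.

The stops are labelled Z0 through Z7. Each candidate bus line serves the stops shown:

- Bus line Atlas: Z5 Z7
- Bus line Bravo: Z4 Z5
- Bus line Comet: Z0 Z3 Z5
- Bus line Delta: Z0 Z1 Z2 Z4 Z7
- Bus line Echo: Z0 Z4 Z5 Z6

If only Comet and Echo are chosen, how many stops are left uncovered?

3

Union of Comet, Echo = {Z0, Z3, Z4, Z5, Z6}.
Not covered: Z1, Z2, Z7 — 3 stops.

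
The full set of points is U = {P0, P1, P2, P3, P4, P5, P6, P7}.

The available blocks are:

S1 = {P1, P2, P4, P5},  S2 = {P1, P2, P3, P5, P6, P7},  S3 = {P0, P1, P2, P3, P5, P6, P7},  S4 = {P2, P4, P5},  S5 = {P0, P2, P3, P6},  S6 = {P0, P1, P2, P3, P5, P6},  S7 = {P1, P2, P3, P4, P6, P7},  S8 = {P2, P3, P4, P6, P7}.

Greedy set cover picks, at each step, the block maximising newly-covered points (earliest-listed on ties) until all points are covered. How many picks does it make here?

2

Greedy: pick S3 (covers 7 new) → pick S1 (covers 1 new). Total picks: 2.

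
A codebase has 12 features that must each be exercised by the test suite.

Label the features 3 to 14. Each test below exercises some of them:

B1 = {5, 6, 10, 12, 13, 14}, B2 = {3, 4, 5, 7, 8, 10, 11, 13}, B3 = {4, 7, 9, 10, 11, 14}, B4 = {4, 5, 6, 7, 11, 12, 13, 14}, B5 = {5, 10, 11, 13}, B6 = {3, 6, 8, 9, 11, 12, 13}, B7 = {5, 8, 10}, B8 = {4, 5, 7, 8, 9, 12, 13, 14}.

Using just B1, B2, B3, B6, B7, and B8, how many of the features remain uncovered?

0

Union of B1, B2, B3, B6, B7, B8 = {3, 4, 5, 6, 7, 8, 9, 10, 11, 12, 13, 14} — that's every feature, so 0 are uncovered.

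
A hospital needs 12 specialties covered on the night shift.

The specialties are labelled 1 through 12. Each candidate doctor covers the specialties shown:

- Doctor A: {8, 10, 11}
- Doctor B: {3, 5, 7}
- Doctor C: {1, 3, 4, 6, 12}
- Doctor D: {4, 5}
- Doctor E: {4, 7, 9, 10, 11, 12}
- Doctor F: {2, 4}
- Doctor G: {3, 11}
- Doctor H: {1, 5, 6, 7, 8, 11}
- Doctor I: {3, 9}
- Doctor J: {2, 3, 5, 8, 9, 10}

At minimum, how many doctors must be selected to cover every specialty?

3

C and H and J together: C ∪ H ∪ J = {1, 2, 3, 4, 5, 6, 7, 8, 9, 10, 11, 12} — every specialty is covered.
No 2 of the 10 doctors cover everything (all 45 combinations miss at least one specialty), so 3 is optimal.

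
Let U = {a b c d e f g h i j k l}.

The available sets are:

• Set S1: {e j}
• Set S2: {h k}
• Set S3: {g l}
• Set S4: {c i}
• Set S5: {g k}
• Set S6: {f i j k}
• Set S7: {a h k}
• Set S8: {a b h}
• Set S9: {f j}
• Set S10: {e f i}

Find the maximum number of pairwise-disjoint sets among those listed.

S4, S5, S8, S9 are pairwise disjoint (S4={c,i}; S5={g,k}; S8={a,b,h}; S9={f,j}).
Every remaining set overlaps one of these, and no 5 of the listed sets are pairwise disjoint, so 4 is the maximum.

4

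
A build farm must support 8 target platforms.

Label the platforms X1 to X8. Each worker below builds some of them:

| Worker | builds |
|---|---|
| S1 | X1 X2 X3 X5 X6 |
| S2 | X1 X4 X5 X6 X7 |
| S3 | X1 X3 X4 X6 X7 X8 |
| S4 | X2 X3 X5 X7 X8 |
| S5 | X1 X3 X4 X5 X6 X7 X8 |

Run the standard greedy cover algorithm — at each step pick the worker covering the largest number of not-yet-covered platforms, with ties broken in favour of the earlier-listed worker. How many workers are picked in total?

2

Greedy: pick S5 (covers 7 new) → pick S1 (covers 1 new). Total picks: 2.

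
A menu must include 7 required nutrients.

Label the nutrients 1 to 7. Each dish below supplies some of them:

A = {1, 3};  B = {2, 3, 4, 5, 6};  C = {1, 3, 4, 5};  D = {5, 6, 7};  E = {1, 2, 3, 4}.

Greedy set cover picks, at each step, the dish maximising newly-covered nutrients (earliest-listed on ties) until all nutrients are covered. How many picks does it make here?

Greedy: pick B (covers 5 new) → pick A (covers 1 new) → pick D (covers 1 new). Total picks: 3.
(The true minimum cover uses only 2 dishes, so greedy is not optimal here.)

3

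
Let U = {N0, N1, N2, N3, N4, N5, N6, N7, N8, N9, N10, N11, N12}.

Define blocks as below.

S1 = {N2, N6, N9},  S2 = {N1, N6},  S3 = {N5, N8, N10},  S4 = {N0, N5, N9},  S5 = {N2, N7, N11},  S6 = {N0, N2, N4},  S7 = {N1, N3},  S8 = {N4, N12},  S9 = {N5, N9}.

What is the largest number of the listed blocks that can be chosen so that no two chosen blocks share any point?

4

S3, S5, S7, S8 are pairwise disjoint (S3={N5,N8,N10}; S5={N2,N7,N11}; S7={N1,N3}; S8={N4,N12}).
Every remaining block overlaps one of these, and no 5 of the listed blocks are pairwise disjoint, so 4 is the maximum.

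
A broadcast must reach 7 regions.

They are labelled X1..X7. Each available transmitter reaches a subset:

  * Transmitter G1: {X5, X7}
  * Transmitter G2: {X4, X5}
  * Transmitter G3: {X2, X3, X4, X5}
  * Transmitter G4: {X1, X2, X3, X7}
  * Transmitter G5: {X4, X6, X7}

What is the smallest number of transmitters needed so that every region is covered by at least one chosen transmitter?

3

G2 and G4 and G5 together: G2 ∪ G4 ∪ G5 = {X1, X2, X3, X4, X5, X6, X7} — every region is covered.
Only G4 contains X1, so G4 is forced; the remaining 3 regions need at least 2 more transmitters (each remaining transmitter adds at most 2) — so at least 3 transmitters are needed, and 3 is optimal.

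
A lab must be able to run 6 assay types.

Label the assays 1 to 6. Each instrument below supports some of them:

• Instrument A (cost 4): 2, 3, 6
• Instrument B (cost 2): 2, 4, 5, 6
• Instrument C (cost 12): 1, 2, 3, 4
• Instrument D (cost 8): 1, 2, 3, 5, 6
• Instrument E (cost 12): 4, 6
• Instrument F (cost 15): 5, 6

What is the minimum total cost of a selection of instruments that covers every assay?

10

B, D together cover every assay (B ∪ D = {1, 2, 3, 4, 5, 6}); total cost 2 + 8 = 10.
The greedy pick B, A, D costs 14; no covering selection beats 10.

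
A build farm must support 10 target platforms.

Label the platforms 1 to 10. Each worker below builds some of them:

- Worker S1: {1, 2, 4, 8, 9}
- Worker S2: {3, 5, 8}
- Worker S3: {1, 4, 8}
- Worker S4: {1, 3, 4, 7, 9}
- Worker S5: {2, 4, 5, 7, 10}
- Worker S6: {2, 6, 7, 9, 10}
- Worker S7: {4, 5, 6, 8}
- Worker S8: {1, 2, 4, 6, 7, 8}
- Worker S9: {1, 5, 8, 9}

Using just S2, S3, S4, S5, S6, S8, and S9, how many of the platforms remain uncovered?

Union of S2, S3, S4, S5, S6, S8, S9 = {1, 2, 3, 4, 5, 6, 7, 8, 9, 10} — that's every platform, so 0 are uncovered.

0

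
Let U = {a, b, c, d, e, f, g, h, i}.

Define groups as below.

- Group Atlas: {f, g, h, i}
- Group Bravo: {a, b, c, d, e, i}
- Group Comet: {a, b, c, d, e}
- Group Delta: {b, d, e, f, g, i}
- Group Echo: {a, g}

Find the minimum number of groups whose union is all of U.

2

Take {Atlas, Comet}. Their union is {a, b, c, d, e, f, g, h, i}, which is all 9 points.
No single group has all 9 points (the largest, Bravo, has 6), so 2 is optimal.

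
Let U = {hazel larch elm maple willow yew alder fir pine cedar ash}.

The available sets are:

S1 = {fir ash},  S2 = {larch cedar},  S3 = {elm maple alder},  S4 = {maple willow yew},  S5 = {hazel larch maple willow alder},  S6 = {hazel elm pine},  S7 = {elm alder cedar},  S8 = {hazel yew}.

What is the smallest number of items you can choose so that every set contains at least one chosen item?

H = {hazel, maple, cedar, ash} meets every set (each contains at least one member of H), and |H| = 4.
The sets S1, S2, S4, S6 are pairwise disjoint, so any hitting set needs a separate item for each — at least 4. Hence 4 is optimal.

4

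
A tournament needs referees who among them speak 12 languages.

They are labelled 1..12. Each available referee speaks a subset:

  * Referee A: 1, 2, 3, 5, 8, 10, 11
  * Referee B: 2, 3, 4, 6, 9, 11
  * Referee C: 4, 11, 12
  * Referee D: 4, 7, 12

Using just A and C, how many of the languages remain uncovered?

Union of A, C = {1, 2, 3, 4, 5, 8, 10, 11, 12}.
Not covered: 6, 7, 9 — 3 languages.

3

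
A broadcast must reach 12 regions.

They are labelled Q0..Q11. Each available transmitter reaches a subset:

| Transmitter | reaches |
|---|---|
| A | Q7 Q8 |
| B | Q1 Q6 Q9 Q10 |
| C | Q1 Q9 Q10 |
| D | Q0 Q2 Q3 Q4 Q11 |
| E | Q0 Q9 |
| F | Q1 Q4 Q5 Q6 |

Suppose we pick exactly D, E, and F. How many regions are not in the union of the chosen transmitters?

Union of D, E, F = {Q0, Q1, Q2, Q3, Q4, Q5, Q6, Q9, Q11}.
Not covered: Q7, Q8, Q10 — 3 regions.

3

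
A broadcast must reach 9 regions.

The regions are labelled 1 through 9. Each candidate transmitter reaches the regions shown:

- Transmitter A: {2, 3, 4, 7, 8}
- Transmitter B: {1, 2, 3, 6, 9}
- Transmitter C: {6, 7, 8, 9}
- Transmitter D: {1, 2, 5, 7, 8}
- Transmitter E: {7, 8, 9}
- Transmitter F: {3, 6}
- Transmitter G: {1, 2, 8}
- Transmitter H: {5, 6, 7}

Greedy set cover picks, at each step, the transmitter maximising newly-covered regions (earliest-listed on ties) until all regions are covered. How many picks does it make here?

Greedy: pick A (covers 5 new) → pick B (covers 3 new) → pick D (covers 1 new). Total picks: 3.

3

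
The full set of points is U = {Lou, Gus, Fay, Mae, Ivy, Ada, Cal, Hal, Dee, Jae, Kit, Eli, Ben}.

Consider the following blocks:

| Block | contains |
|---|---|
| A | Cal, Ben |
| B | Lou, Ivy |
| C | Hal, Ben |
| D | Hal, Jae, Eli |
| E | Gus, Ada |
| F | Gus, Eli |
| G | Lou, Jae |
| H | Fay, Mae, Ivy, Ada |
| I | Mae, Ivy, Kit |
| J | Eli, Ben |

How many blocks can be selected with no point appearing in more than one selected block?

C, F, G, I are pairwise disjoint (C={Hal,Ben}; F={Gus,Eli}; G={Lou,Jae}; I={Mae,Ivy,Kit}).
Every remaining block overlaps one of these, and no 5 of the listed blocks are pairwise disjoint, so 4 is the maximum.

4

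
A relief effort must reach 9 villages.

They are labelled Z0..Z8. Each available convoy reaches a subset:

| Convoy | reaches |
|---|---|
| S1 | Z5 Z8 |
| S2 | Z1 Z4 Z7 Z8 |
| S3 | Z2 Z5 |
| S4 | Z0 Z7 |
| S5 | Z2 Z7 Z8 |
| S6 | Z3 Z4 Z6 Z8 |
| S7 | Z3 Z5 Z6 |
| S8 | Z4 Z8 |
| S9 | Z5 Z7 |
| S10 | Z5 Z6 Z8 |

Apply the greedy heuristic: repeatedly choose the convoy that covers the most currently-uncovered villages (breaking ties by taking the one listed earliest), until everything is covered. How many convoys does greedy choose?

Greedy: pick S2 (covers 4 new) → pick S7 (covers 3 new) → pick S3 (covers 1 new) → pick S4 (covers 1 new). Total picks: 4.

4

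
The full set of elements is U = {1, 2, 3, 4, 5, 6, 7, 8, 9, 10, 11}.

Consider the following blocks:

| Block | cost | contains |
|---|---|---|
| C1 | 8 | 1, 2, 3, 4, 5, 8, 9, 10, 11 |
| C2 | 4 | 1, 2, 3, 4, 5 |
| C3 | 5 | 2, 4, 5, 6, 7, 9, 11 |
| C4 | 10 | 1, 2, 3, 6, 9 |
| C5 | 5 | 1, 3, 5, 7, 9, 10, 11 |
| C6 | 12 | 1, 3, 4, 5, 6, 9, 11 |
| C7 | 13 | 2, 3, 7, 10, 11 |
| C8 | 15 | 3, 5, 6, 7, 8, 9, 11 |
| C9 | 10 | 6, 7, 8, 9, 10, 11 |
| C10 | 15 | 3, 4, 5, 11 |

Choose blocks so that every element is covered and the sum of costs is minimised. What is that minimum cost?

13

C1, C3 together cover every element (C1 ∪ C3 = {1, 2, 3, 4, 5, 6, 7, 8, 9, 10, 11}); total cost 8 + 5 = 13.
The greedy pick C3, C5, C1 costs 18; no covering selection beats 13.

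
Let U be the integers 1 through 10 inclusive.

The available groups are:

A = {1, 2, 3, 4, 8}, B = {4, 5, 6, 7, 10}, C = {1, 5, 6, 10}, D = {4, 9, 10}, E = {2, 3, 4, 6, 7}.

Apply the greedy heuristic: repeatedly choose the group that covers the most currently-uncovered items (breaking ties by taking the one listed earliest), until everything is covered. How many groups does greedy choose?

Greedy: pick A (covers 5 new) → pick B (covers 4 new) → pick D (covers 1 new). Total picks: 3.

3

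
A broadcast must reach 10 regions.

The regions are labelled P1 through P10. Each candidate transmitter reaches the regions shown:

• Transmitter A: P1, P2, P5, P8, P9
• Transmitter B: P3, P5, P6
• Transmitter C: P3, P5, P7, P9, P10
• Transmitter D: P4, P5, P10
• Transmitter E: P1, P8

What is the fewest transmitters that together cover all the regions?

4

Take {A, B, C, D}. Their union is {P1, P2, P3, P4, P5, P6, P7, P8, P9, P10}, which is all 10 regions.
No 3 of the 5 transmitters cover everything (all 10 combinations miss at least one region), so 4 is optimal.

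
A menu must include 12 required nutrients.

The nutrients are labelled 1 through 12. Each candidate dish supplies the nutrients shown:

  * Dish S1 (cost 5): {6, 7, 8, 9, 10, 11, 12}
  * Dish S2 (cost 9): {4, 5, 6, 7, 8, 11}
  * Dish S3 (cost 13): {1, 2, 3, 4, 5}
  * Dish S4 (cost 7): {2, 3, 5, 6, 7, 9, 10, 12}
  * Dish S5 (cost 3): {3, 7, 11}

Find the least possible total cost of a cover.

S1, S3 together cover every nutrient (S1 ∪ S3 = {1, 2, 3, 4, 5, 6, 7, 8, 9, 10, 11, 12}); total cost 5 + 13 = 18.
The greedy pick S1, S4, S3 costs 25; no covering selection beats 18.

18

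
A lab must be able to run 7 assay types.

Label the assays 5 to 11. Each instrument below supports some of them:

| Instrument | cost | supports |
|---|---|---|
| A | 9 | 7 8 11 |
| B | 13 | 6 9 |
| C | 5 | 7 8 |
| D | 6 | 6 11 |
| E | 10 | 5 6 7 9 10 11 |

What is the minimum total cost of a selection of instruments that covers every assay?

15

C, E together cover every assay (C ∪ E = {5, 6, 7, 8, 9, 10, 11}); total cost 5 + 10 = 15.
No covering selection has total cost below 15.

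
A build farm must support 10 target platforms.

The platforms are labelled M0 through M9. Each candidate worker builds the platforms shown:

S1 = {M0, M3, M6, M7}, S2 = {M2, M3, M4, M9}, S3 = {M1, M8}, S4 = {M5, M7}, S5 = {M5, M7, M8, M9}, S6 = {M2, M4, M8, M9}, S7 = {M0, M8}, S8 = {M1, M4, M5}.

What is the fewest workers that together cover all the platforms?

S1 and S6 and S8 together: S1 ∪ S6 ∪ S8 = {M0, M1, M2, M3, M4, M5, M6, M7, M8, M9} — every platform is covered.
Each worker has at most 4 platforms, and 2·4 = 8 < 10 — so at least 3 workers are needed, and 3 is optimal.

3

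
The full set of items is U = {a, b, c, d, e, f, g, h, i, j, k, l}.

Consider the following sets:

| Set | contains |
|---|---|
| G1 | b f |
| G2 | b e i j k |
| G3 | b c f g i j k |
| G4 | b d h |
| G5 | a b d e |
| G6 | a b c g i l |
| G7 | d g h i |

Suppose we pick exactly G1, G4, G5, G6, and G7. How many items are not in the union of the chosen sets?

Union of G1, G4, G5, G6, G7 = {a, b, c, d, e, f, g, h, i, l}.
Not covered: j, k — 2 items.

2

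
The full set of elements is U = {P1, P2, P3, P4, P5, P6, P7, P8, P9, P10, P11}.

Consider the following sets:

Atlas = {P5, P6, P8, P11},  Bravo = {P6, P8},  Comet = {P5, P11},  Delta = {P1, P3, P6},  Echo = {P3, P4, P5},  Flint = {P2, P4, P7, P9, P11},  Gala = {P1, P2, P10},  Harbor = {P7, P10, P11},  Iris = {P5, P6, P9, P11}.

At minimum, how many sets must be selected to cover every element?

4

Take {Bravo, Echo, Flint, Gala}. Their union is {P1, P2, P3, P4, P5, P6, P7, P8, P9, P10, P11}, which is all 11 elements.
No 3 of the 9 sets cover everything (all 84 combinations miss at least one element), so 4 is optimal.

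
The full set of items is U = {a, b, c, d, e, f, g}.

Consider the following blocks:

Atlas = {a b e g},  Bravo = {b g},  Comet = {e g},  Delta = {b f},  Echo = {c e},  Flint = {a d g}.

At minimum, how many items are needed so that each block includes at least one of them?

The 3 items {c, f, g} hit every block.
The blocks Delta, Echo, Flint are pairwise disjoint, so any hitting set needs a separate item for each — at least 3. Hence 3 is optimal.

3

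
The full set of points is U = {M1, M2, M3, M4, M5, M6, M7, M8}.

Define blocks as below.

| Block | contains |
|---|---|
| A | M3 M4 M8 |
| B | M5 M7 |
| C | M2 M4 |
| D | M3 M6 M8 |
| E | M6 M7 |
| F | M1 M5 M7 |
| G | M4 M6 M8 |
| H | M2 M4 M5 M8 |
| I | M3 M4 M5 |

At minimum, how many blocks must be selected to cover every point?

3

C, D, and F cover everything between them: the union {M1, M2, M3, M4, M5, M6, M7, M8} is all of U.
Only F contains M1, so F is forced; the remaining 5 points need at least 2 more blocks (each remaining block adds at most 3) — so at least 3 blocks are needed, and 3 is optimal.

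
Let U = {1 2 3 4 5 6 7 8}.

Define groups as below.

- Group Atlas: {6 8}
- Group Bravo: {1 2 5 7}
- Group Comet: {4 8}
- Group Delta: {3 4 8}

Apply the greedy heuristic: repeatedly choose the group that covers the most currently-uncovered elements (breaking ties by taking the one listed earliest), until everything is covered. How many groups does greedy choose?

3

Greedy: pick Bravo (covers 4 new) → pick Delta (covers 3 new) → pick Atlas (covers 1 new). Total picks: 3.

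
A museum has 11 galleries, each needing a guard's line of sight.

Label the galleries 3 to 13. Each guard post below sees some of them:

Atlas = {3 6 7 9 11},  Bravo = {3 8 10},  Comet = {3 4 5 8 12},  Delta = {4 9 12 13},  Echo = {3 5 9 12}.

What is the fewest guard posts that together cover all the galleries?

4

Take {Atlas, Bravo, Delta, Echo}. Their union is {3, 4, 5, 6, 7, 8, 9, 10, 11, 12, 13}, which is all 11 galleries.
No 3 of the 5 guard posts cover everything (all 10 combinations miss at least one gallery), so 4 is optimal.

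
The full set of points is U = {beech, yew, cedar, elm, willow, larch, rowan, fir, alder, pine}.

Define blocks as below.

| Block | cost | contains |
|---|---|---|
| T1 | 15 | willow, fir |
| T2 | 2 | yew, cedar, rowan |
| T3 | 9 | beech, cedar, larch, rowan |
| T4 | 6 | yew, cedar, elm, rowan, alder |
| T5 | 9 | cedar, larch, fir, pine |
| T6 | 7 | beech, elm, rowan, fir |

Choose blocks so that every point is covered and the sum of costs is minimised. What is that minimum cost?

37

T1, T4, T5, T6 together cover every point (T1 ∪ T4 ∪ T5 ∪ T6 = {beech, yew, cedar, elm, willow, larch, rowan, fir, alder, pine}); total cost 15 + 6 + 9 + 7 = 37.
The greedy pick T2, T6, T5, T4, T1 costs 39; no covering selection beats 37.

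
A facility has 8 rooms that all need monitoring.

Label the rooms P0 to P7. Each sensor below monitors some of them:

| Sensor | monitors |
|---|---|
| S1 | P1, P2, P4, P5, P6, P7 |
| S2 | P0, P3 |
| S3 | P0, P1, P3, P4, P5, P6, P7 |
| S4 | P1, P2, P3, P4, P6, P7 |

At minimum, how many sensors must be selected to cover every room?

S1 and S2 together: S1 ∪ S2 = {P0, P1, P2, P3, P4, P5, P6, P7} — every room is covered.
No single sensor has all 8 rooms (the largest, S3, has 7), so 2 is optimal.

2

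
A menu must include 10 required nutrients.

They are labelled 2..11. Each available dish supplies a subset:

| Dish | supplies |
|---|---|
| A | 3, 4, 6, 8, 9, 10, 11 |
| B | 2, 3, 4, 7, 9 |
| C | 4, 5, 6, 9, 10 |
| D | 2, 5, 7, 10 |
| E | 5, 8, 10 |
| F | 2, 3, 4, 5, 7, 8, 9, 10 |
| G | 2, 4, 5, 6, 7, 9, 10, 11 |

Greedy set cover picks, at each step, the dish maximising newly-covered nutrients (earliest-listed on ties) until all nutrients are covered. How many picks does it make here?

Greedy: pick F (covers 8 new) → pick A (covers 2 new). Total picks: 2.

2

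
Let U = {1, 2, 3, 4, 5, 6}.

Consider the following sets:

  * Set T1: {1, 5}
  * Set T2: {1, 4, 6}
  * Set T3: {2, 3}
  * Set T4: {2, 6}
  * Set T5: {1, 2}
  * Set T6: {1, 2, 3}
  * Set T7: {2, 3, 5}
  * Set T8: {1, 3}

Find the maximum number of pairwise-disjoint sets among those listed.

T2, T7 are pairwise disjoint (T2={1,4,6}; T7={2,3,5}).
Every remaining set overlaps one of these, and no 3 of the listed sets are pairwise disjoint, so 2 is the maximum.

2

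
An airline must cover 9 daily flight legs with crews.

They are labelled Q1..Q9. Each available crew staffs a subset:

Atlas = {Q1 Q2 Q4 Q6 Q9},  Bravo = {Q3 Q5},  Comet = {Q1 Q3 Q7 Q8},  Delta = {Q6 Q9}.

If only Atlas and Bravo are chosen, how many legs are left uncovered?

2

Union of Atlas, Bravo = {Q1, Q2, Q3, Q4, Q5, Q6, Q9}.
Not covered: Q7, Q8 — 2 legs.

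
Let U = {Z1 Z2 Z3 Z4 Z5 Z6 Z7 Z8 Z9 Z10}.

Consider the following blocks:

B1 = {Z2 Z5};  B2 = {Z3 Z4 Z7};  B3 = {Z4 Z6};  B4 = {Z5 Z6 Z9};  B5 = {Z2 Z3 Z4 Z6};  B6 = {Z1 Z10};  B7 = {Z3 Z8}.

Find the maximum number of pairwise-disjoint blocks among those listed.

4

B1, B3, B6, B7 are pairwise disjoint (B1={Z2,Z5}; B3={Z4,Z6}; B6={Z1,Z10}; B7={Z3,Z8}).
Every remaining block overlaps one of these, and no 5 of the listed blocks are pairwise disjoint, so 4 is the maximum.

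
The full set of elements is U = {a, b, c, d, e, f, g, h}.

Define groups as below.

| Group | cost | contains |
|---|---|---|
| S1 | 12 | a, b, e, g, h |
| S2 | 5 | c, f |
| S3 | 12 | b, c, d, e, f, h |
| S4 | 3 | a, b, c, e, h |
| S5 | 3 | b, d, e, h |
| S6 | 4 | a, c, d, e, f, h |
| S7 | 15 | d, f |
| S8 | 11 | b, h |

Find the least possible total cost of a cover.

16

S1, S6 together cover every element (S1 ∪ S6 = {a, b, c, d, e, f, g, h}); total cost 12 + 4 = 16.
The greedy pick S4, S6, S1 costs 19; no covering selection beats 16.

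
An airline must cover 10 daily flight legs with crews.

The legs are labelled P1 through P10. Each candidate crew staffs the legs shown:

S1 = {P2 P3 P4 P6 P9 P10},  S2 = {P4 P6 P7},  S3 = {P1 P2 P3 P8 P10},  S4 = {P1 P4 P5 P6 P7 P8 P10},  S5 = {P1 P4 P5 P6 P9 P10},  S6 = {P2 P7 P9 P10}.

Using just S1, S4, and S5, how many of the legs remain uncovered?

Union of S1, S4, S5 = {P1, P2, P3, P4, P5, P6, P7, P8, P9, P10} — that's every leg, so 0 are uncovered.

0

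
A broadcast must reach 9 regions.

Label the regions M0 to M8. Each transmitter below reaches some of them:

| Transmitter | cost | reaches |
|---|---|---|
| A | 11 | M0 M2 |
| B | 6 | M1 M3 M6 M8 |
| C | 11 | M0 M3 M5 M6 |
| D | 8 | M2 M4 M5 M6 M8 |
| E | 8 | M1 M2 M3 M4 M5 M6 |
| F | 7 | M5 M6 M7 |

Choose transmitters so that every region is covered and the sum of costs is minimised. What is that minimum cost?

A, B, D, F together cover every region (A ∪ B ∪ D ∪ F = {M0, M1, M2, M3, M4, M5, M6, M7, M8}); total cost 11 + 6 + 8 + 7 = 32.
No covering selection has total cost below 32.

32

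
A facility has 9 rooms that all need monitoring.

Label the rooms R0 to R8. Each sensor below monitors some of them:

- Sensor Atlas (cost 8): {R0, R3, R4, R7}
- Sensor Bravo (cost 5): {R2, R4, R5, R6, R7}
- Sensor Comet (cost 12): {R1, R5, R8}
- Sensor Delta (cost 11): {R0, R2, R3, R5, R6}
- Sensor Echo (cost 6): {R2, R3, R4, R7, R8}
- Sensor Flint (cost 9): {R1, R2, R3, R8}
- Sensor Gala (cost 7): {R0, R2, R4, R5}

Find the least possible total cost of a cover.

21

Bravo, Flint, Gala together cover every room (Bravo ∪ Flint ∪ Gala = {R0, R1, R2, R3, R4, R5, R6, R7, R8}); total cost 5 + 9 + 7 = 21.
The greedy pick Bravo, Echo, Gala, Flint costs 27; no covering selection beats 21.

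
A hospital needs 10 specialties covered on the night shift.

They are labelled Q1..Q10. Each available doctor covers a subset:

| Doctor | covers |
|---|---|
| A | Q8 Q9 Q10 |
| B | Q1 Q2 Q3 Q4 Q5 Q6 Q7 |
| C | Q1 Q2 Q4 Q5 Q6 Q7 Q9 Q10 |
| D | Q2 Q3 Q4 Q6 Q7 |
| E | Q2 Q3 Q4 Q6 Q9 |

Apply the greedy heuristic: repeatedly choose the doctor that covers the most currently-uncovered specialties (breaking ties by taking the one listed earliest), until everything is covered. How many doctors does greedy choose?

3

Greedy: pick C (covers 8 new) → pick A (covers 1 new) → pick B (covers 1 new). Total picks: 3.
(The true minimum cover uses only 2 doctors, so greedy is not optimal here.)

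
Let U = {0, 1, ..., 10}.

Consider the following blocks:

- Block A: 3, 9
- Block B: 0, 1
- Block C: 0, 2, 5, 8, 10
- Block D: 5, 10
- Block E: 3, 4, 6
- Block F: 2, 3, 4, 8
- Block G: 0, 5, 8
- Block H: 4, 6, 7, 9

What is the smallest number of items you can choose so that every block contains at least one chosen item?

T = {1, 3, 5, 6} meets every block (each contains at least one member of T), and |T| = 4.
No choice of 3 items meets every block, so 4 is the minimum.

4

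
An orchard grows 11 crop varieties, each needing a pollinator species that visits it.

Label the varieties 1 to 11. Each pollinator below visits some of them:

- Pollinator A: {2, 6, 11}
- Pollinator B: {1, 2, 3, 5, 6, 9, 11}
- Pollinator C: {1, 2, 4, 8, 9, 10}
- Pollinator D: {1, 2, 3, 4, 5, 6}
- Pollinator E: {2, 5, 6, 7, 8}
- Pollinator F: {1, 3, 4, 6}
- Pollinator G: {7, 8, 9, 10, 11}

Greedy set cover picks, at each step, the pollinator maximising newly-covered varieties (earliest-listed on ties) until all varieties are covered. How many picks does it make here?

Greedy: pick B (covers 7 new) → pick C (covers 3 new) → pick E (covers 1 new). Total picks: 3.
(The true minimum cover uses only 2 pollinators, so greedy is not optimal here.)

3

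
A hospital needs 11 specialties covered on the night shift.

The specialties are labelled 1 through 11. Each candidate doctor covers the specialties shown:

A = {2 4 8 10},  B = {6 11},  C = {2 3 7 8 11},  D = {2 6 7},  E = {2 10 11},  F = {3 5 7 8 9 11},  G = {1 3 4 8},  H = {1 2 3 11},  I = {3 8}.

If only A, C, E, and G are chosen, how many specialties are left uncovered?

3

Union of A, C, E, G = {1, 2, 3, 4, 7, 8, 10, 11}.
Not covered: 5, 6, 9 — 3 specialties.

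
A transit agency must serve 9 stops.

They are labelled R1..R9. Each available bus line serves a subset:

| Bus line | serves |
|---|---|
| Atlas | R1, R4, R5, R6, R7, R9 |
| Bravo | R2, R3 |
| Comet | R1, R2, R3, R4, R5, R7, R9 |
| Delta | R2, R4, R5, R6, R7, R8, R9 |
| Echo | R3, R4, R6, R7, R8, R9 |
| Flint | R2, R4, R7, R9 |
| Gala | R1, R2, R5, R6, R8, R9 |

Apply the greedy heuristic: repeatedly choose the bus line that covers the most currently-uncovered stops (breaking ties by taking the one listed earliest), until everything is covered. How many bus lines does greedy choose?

2

Greedy: pick Comet (covers 7 new) → pick Delta (covers 2 new). Total picks: 2.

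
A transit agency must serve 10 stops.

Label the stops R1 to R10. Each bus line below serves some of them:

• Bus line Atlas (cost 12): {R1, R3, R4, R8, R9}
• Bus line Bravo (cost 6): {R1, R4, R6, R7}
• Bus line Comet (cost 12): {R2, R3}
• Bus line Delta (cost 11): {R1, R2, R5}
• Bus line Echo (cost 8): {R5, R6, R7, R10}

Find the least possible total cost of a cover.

31

Atlas, Delta, Echo together cover every stop (Atlas ∪ Delta ∪ Echo = {R1, R2, R3, R4, R5, R6, R7, R8, R9, R10}); total cost 12 + 11 + 8 = 31.
The greedy pick Bravo, Atlas, Echo, Delta costs 37; no covering selection beats 31.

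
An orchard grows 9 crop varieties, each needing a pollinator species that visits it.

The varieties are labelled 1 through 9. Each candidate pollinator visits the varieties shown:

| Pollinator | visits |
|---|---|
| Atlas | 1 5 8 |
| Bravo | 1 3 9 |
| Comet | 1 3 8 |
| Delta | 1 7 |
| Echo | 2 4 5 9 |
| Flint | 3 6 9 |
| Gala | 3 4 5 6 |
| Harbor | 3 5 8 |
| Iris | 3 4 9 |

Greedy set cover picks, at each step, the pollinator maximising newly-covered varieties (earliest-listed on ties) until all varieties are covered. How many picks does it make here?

4

Greedy: pick Echo (covers 4 new) → pick Comet (covers 3 new) → pick Delta (covers 1 new) → pick Flint (covers 1 new). Total picks: 4.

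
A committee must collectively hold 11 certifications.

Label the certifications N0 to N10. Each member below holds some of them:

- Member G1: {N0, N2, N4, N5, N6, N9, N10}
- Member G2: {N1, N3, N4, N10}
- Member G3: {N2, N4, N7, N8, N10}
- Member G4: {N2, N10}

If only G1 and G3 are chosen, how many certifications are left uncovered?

2

Union of G1, G3 = {N0, N2, N4, N5, N6, N7, N8, N9, N10}.
Not covered: N1, N3 — 2 certifications.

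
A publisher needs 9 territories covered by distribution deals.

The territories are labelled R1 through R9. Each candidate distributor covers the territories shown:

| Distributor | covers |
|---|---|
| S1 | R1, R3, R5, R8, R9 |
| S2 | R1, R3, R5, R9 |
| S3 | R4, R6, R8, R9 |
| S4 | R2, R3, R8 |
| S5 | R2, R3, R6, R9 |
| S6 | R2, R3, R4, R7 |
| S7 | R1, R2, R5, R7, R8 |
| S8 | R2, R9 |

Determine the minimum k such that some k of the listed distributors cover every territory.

S1 and S3 and S6 together: S1 ∪ S3 ∪ S6 = {R1, R2, R3, R4, R5, R6, R7, R8, R9} — every territory is covered.
No 2 of the 8 distributors cover everything (all 28 combinations miss at least one territory), so 3 is optimal.

3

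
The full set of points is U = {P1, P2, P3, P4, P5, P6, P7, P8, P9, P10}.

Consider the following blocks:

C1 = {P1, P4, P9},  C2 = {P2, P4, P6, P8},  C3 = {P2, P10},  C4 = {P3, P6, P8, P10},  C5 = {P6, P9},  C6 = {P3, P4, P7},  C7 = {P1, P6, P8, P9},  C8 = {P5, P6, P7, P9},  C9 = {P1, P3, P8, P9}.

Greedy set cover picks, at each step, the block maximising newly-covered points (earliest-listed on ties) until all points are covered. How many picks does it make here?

4

Greedy: pick C2 (covers 4 new) → pick C8 (covers 3 new) → pick C4 (covers 2 new) → pick C1 (covers 1 new). Total picks: 4.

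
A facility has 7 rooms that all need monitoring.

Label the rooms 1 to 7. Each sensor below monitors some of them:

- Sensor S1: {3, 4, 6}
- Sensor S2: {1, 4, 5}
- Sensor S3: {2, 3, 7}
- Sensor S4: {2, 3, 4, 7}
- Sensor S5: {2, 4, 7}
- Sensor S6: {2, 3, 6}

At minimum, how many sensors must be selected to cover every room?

3

S2 and S5 and S6 together: S2 ∪ S5 ∪ S6 = {1, 2, 3, 4, 5, 6, 7} — every room is covered.
Only S2 contains 1, so S2 is forced; the remaining 4 rooms need at least 2 more sensors (each remaining sensor adds at most 3) — so at least 3 sensors are needed, and 3 is optimal.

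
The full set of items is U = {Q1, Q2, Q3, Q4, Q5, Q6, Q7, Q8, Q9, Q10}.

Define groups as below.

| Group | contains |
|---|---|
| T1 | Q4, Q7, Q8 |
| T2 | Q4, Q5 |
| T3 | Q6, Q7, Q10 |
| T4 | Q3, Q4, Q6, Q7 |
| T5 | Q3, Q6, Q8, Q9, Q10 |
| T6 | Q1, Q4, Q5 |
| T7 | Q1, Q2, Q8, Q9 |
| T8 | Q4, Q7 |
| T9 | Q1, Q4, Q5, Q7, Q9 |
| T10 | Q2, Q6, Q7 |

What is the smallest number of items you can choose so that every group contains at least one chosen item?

H = {Q2, Q4, Q6} meets every group (each contains at least one member of H), and |H| = 3.
The groups T2, T3, T7 are pairwise disjoint, so any hitting set needs a separate item for each — at least 3. Hence 3 is optimal.

3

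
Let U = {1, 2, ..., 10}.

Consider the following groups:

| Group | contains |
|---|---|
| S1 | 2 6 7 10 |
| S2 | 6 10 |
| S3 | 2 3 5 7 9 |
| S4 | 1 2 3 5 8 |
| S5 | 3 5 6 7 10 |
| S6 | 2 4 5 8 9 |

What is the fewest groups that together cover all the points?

S4 and S5 and S6 together: S4 ∪ S5 ∪ S6 = {1, 2, 3, 4, 5, 6, 7, 8, 9, 10} — every point is covered.
Only S4 contains 1, so S4 is forced; the remaining 5 points need at least 2 more groups (each remaining group adds at most 3) — so at least 3 groups are needed, and 3 is optimal.

3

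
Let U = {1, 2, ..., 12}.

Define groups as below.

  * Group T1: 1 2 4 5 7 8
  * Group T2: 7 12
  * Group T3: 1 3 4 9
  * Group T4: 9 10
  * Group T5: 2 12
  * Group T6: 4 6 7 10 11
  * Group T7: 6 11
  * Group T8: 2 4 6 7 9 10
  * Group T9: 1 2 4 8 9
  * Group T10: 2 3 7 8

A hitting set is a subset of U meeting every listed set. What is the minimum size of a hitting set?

H = {7, 9, 11, 12} meets every group (each contains at least one member of H), and |H| = 4.
No choice of 3 elements meets every group, so 4 is the minimum.

4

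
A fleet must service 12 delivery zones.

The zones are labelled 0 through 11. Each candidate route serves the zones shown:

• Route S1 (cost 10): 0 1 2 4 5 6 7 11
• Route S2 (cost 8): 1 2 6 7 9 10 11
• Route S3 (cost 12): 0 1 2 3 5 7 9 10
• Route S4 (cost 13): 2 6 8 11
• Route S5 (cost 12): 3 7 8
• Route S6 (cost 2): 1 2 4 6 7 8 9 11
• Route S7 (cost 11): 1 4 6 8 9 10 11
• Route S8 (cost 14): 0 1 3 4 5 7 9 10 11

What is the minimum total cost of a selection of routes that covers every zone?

14

S3, S6 together cover every zone (S3 ∪ S6 = {0, 1, 2, 3, 4, 5, 6, 7, 8, 9, 10, 11}); total cost 12 + 2 = 14.
No covering selection has total cost below 14.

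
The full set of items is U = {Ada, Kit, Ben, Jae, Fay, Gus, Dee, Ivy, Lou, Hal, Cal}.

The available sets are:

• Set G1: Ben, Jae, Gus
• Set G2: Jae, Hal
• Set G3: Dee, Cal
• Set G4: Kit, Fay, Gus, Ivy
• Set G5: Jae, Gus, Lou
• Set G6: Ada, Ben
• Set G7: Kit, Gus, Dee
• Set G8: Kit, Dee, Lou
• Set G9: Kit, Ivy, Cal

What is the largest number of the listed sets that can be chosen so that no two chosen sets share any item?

4

G2, G3, G4, G6 are pairwise disjoint (G2={Jae,Hal}; G3={Dee,Cal}; G4={Kit,Fay,Gus,Ivy}; G6={Ada,Ben}).
Every remaining set overlaps one of these, and no 5 of the listed sets are pairwise disjoint, so 4 is the maximum.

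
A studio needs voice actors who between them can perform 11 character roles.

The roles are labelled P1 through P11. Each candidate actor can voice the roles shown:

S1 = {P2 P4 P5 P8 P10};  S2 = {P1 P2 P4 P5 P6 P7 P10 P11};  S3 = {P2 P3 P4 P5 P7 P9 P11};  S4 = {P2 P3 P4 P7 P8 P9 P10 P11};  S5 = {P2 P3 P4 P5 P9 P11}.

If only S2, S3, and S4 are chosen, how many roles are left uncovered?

Union of S2, S3, S4 = {P1, P2, P3, P4, P5, P6, P7, P8, P9, P10, P11} — that's every role, so 0 are uncovered.

0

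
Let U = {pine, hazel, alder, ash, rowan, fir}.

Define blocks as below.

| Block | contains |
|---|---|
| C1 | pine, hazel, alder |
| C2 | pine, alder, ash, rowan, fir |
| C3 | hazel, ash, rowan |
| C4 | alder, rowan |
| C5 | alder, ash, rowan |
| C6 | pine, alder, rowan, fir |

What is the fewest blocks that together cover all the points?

2

C3 and C6 together: C3 ∪ C6 = {pine, hazel, alder, ash, rowan, fir} — every point is covered.
No single block has all 6 points (the largest, C2, has 5), so 2 is optimal.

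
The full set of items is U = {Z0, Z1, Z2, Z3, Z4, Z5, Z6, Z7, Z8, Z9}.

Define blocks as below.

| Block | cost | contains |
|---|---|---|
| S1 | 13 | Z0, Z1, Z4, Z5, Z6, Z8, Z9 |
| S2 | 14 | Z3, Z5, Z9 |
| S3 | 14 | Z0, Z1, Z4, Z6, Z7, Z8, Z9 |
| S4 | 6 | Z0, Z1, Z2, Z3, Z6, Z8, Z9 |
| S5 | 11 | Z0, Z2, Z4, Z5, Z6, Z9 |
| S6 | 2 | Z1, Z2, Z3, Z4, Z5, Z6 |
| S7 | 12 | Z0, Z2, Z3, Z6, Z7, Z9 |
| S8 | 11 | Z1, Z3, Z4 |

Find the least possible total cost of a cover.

16

S3, S6 together cover every item (S3 ∪ S6 = {Z0, Z1, Z2, Z3, Z4, Z5, Z6, Z7, Z8, Z9}); total cost 14 + 2 = 16.
The greedy pick S6, S4, S7 costs 20; no covering selection beats 16.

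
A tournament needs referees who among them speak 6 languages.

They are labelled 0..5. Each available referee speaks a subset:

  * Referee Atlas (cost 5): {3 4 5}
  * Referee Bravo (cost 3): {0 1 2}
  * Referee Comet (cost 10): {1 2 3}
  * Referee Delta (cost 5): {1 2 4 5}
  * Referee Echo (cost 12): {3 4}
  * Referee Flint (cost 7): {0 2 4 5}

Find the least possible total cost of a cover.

8

Atlas, Bravo together cover every language (Atlas ∪ Bravo = {0, 1, 2, 3, 4, 5}); total cost 5 + 3 = 8.
No covering selection has total cost below 8.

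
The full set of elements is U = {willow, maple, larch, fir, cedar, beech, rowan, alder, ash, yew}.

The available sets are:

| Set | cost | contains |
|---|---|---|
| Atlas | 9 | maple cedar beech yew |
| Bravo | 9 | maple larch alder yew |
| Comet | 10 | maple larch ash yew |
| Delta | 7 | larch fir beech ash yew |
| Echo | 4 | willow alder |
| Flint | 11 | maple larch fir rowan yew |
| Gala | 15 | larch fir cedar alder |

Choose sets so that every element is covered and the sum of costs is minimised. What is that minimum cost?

Atlas, Delta, Echo, Flint together cover every element (Atlas ∪ Delta ∪ Echo ∪ Flint = {willow, maple, larch, fir, cedar, beech, rowan, alder, ash, yew}); total cost 9 + 7 + 4 + 11 = 31.
No covering selection has total cost below 31.

31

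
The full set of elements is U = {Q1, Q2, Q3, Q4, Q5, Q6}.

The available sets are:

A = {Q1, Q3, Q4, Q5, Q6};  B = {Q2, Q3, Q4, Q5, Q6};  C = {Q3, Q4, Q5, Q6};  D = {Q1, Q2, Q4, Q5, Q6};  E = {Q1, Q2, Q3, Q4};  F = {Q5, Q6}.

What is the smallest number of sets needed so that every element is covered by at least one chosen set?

2

Take {A, E}. Their union is {Q1, Q2, Q3, Q4, Q5, Q6}, which is all 6 elements.
No single set has all 6 elements (the largest, A, has 5), so 2 is optimal.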